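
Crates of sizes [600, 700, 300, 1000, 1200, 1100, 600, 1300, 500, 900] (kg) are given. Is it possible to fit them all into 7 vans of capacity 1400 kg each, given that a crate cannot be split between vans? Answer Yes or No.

A valid assignment using 7 vans:
  van 1: 1300 = 1300
  van 2: 1200 = 1200
  van 3: 1100 + 300 = 1400
  van 4: 1000 = 1000
  van 5: 900 + 500 = 1400
  van 6: 700 + 600 = 1300
  van 7: 600 = 600
Every load is within 1400 kg, so 7 vans suffice.

Yes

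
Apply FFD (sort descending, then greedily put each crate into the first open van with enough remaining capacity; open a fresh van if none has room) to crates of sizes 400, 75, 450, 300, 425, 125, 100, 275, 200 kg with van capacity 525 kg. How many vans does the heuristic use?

Sorted descending: 450, 425, 400, 300, 275, 200, 125, 100, 75.
  450 → van 1 (new)  [load 450/525]
  425 → van 2 (new)  [load 425/525]
  400 → van 3 (new)  [load 400/525]
  300 → van 4 (new)  [load 300/525]
  275 → van 5 (new)  [load 275/525]
  200 → van 4  [load 500/525]
  125 → van 3  [load 525/525]
  100 → van 2  [load 525/525]
  75 → van 1  [load 525/525]
5 vans opened.

5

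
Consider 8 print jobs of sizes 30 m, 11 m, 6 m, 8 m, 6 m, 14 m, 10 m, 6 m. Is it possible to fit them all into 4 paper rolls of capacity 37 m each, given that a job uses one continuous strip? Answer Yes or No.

Yes

A valid assignment using 3 paper rolls:
  roll 1: 30 + 6 = 36
  roll 2: 14 + 11 + 10 = 35
  roll 3: 8 + 6 + 6 = 20
That uses only 3 ≤ 4, so 4 paper rolls are enough.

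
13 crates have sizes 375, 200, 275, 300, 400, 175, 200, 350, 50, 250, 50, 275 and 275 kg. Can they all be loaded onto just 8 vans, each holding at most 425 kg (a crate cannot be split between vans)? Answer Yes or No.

No

Total = 3175 kg; ⌈3175/425⌉ = 8.
The bound of 8 does not rule out 8, but exhaustive search shows no assignment into 8 vans of capacity 425 kg exists — the minimum is 9.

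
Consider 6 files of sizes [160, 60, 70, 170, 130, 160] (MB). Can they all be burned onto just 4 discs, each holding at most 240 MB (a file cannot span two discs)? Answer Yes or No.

A valid assignment using 4 discs:
  disc 1: 170 + 70 = 240
  disc 2: 160 + 60 = 220
  disc 3: 160 = 160
  disc 4: 130 = 130
Every load is within 240 MB, so 4 discs suffice.

Yes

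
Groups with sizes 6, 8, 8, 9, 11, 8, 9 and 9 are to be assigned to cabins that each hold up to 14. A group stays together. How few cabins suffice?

7

Total = 11 + 9 + 9 + 9 + 8 + 8 + 8 + 6 = 68.
Lower bound: ⌈68/14⌉ = 5 cabins.
Also, 7 groups each exceed 7, and no two of those can share a cabin, so at least 7 cabins are needed.
A packing using 7 cabins:
  cabin 1: 11 = 11
  cabin 2: 9 = 9
  cabin 3: 9 = 9
  cabin 4: 9 = 9
  cabin 5: 8 + 6 = 14
  cabin 6: 8 = 8
  cabin 7: 8 = 8
This matches the lower bound, so 7 is optimal.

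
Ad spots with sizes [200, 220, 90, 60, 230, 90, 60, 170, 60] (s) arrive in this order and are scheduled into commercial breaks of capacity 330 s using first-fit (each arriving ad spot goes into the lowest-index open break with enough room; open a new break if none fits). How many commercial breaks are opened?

  200 → break 1 (new)  [load 200/330]
  220 → break 2 (new)  [load 220/330]
  90 → break 1  [load 290/330]
  60 → break 2  [load 280/330]
  230 → break 3 (new)  [load 230/330]
  90 → break 3  [load 320/330]
  60 → break 4 (new)  [load 60/330]
  170 → break 4  [load 230/330]
  60 → break 4  [load 290/330]
4 commercial breaks opened.

4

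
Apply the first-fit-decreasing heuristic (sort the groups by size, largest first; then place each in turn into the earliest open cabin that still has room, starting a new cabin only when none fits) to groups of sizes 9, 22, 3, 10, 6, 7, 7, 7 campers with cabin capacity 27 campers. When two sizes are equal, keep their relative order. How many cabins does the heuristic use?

3

Sorted descending: 22, 10, 9, 7, 7, 7, 6, 3.
  22 → cabin 1 (new)  [load 22/27]
  10 → cabin 2 (new)  [load 10/27]
  9 → cabin 2  [load 19/27]
  7 → cabin 2  [load 26/27]
  7 → cabin 3 (new)  [load 7/27]
  7 → cabin 3  [load 14/27]
  6 → cabin 3  [load 20/27]
  3 → cabin 1  [load 25/27]
3 cabins opened.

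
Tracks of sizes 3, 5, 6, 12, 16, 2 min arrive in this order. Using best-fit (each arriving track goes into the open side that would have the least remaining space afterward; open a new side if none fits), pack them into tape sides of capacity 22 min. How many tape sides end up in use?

  3 → side 1 (new)  [load 3/22]
  5 → side 1  [load 8/22]
  6 → side 1  [load 14/22]
  12 → side 2 (new)  [load 12/22]
  16 → side 3 (new)  [load 16/22]
  2 → side 3  [load 18/22]
3 tape sides opened.

3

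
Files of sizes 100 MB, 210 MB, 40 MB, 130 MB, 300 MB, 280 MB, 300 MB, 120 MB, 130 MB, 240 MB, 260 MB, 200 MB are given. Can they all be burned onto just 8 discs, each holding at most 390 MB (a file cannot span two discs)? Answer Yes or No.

A valid assignment using 7 discs:
  disc 1: 300 + 40 = 340
  disc 2: 300 = 300
  disc 3: 280 + 100 = 380
  disc 4: 260 + 130 = 390
  disc 5: 240 + 130 = 370
  disc 6: 210 + 120 = 330
  disc 7: 200 = 200
That uses only 7 ≤ 8, so 8 discs are enough.

Yes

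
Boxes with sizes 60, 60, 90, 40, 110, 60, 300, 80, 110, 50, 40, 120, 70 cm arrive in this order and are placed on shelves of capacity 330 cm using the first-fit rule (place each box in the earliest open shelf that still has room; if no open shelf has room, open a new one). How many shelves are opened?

4

  60 → shelf 1 (new)  [load 60/330]
  60 → shelf 1  [load 120/330]
  90 → shelf 1  [load 210/330]
  40 → shelf 1  [load 250/330]
  110 → shelf 2 (new)  [load 110/330]
  60 → shelf 1  [load 310/330]
  300 → shelf 3 (new)  [load 300/330]
  80 → shelf 2  [load 190/330]
  110 → shelf 2  [load 300/330]
  50 → shelf 4 (new)  [load 50/330]
  40 → shelf 4  [load 90/330]
  120 → shelf 4  [load 210/330]
  70 → shelf 4  [load 280/330]
4 shelves opened.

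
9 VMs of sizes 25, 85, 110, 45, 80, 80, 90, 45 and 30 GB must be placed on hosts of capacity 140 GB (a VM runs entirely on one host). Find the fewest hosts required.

5

Total = 110 + 90 + 85 + 80 + 80 + 45 + 45 + 30 + 25 = 590 GB.
Lower bound: ⌈590/140⌉ = 5 hosts.
A packing using 5 hosts:
  host 1: 110 + 30 = 140
  host 2: 90 + 45 = 135
  host 3: 85 + 45 = 130
  host 4: 80 + 25 = 105
  host 5: 80 = 80
This matches the lower bound, so 5 is optimal.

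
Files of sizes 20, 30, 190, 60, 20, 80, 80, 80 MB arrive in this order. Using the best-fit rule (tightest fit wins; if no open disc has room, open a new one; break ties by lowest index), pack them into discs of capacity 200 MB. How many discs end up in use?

  20 → disc 1 (new)  [load 20/200]
  30 → disc 1  [load 50/200]
  190 → disc 2 (new)  [load 190/200]
  60 → disc 1  [load 110/200]
  20 → disc 1  [load 130/200]
  80 → disc 3 (new)  [load 80/200]
  80 → disc 3  [load 160/200]
  80 → disc 4 (new)  [load 80/200]
4 discs opened.

4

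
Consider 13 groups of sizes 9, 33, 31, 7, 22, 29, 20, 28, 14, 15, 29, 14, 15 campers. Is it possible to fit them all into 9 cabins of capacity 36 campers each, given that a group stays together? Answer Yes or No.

A valid assignment using 9 cabins:
  cabin 1: 33 = 33
  cabin 2: 31 = 31
  cabin 3: 29 + 7 = 36
  cabin 4: 29 = 29
  cabin 5: 28 = 28
  cabin 6: 22 + 14 = 36
  cabin 7: 20 + 15 = 35
  cabin 8: 15 + 14 = 29
  cabin 9: 9 = 9
Every load is within 36 campers, so 9 cabins suffice.

Yes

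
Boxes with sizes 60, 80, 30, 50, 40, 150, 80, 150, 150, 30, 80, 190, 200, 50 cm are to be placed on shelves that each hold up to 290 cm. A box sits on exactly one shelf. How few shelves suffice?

5

Total = 200 + 190 + 150 + 150 + 150 + 80 + 80 + 80 + 60 + 50 + 50 + 40 + 30 + 30 = 1340 cm.
Lower bound: ⌈1340/290⌉ = 5 shelves.
A packing using 5 shelves:
  shelf 1: 200 + 80 = 280
  shelf 2: 190 + 80 = 270
  shelf 3: 150 + 80 + 60 = 290
  shelf 4: 150 + 50 + 50 + 40 = 290
  shelf 5: 150 + 30 + 30 = 210
This matches the lower bound, so 5 is optimal.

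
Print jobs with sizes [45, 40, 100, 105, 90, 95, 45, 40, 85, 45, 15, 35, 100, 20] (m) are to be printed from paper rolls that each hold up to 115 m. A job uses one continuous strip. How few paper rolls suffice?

9

Total = 105 + 100 + 100 + 95 + 90 + 85 + 45 + 45 + 45 + 40 + 40 + 35 + 20 + 15 = 860 m.
Lower bound: ⌈860/115⌉ = 8 paper rolls.
A packing using 9 paper rolls:
  roll 1: 105 = 105
  roll 2: 100 + 15 = 115
  roll 3: 100 = 100
  roll 4: 95 + 20 = 115
  roll 5: 90 = 90
  roll 6: 85 = 85
  roll 7: 45 + 45 = 90
  roll 8: 45 + 40 = 85
  roll 9: 40 + 35 = 75
No arrangement into 8 paper rolls stays within capacity, so 9 is optimal.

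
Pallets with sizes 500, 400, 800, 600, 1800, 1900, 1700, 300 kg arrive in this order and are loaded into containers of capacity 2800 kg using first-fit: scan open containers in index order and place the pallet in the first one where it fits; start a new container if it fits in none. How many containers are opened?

4

  500 → container 1 (new)  [load 500/2800]
  400 → container 1  [load 900/2800]
  800 → container 1  [load 1700/2800]
  600 → container 1  [load 2300/2800]
  1800 → container 2 (new)  [load 1800/2800]
  1900 → container 3 (new)  [load 1900/2800]
  1700 → container 4 (new)  [load 1700/2800]
  300 → container 1  [load 2600/2800]
4 containers opened.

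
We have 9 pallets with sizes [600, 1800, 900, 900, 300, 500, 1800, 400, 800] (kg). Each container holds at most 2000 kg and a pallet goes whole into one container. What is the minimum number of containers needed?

5

Total = 1800 + 1800 + 900 + 900 + 800 + 600 + 500 + 400 + 300 = 8000 kg.
Lower bound: ⌈8000/2000⌉ = 4 containers.
A packing using 5 containers:
  container 1: 1800 = 1800
  container 2: 1800 = 1800
  container 3: 900 + 900 = 1800
  container 4: 800 + 600 + 500 = 1900
  container 5: 400 + 300 = 700
No arrangement into 4 containers stays within capacity, so 5 is optimal.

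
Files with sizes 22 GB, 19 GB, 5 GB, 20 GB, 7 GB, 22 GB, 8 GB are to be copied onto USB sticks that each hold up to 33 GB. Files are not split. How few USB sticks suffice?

Total = 22 + 22 + 20 + 19 + 8 + 7 + 5 = 103 GB.
Lower bound: ⌈103/33⌉ = 4 USB sticks.
A packing using 4 USB sticks:
  USB stick 1: 22 + 8 = 30
  USB stick 2: 22 + 7 = 29
  USB stick 3: 20 + 5 = 25
  USB stick 4: 19 = 19
This matches the lower bound, so 4 is optimal.

4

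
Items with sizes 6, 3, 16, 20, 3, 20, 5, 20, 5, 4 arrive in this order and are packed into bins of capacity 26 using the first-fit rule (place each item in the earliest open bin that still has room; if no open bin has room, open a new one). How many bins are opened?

5

  6 → bin 1 (new)  [load 6/26]
  3 → bin 1  [load 9/26]
  16 → bin 1  [load 25/26]
  20 → bin 2 (new)  [load 20/26]
  3 → bin 2  [load 23/26]
  20 → bin 3 (new)  [load 20/26]
  5 → bin 3  [load 25/26]
  20 → bin 4 (new)  [load 20/26]
  5 → bin 4  [load 25/26]
  4 → bin 5 (new)  [load 4/26]
5 bins opened.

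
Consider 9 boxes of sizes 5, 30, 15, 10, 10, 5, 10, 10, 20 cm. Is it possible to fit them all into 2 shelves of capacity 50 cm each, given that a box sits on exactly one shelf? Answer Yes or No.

Total = 115 cm; ⌈115/50⌉ = 3.
At least 3 shelves are required, but only 2 are allowed.

No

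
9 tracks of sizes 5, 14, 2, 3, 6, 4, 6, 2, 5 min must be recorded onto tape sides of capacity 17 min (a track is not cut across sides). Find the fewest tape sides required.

Total = 14 + 6 + 6 + 5 + 5 + 4 + 3 + 2 + 2 = 47 min.
Lower bound: ⌈47/17⌉ = 3 tape sides.
A packing using 3 tape sides:
  side 1: 14 + 3 = 17
  side 2: 6 + 6 + 5 = 17
  side 3: 5 + 4 + 2 + 2 = 13
This matches the lower bound, so 3 is optimal.

3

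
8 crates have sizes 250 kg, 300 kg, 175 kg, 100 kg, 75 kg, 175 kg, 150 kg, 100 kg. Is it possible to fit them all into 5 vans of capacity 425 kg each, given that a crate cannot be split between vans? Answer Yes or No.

Yes

A valid assignment using 4 vans:
  van 1: 300 + 100 = 400
  van 2: 250 + 175 = 425
  van 3: 175 + 150 + 100 = 425
  van 4: 75 = 75
That uses only 4 ≤ 5, so 5 vans are enough.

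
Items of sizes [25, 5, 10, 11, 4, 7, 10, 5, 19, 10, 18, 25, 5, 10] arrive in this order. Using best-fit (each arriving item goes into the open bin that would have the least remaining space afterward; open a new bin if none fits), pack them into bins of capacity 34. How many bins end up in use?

  25 → bin 1 (new)  [load 25/34]
  5 → bin 1  [load 30/34]
  10 → bin 2 (new)  [load 10/34]
  11 → bin 2  [load 21/34]
  4 → bin 1  [load 34/34]
  7 → bin 2  [load 28/34]
  10 → bin 3 (new)  [load 10/34]
  5 → bin 2  [load 33/34]
  19 → bin 3  [load 29/34]
  10 → bin 4 (new)  [load 10/34]
  18 → bin 4  [load 28/34]
  25 → bin 5 (new)  [load 25/34]
  5 → bin 3  [load 34/34]
  10 → bin 6 (new)  [load 10/34]
6 bins opened.

6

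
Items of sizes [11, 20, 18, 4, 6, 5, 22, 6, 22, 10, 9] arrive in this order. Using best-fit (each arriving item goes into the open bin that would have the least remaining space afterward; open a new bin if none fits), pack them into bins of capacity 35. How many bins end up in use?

  11 → bin 1 (new)  [load 11/35]
  20 → bin 1  [load 31/35]
  18 → bin 2 (new)  [load 18/35]
  4 → bin 1  [load 35/35]
  6 → bin 2  [load 24/35]
  5 → bin 2  [load 29/35]
  22 → bin 3 (new)  [load 22/35]
  6 → bin 2  [load 35/35]
  22 → bin 4 (new)  [load 22/35]
  10 → bin 3  [load 32/35]
  9 → bin 4  [load 31/35]
4 bins opened.

4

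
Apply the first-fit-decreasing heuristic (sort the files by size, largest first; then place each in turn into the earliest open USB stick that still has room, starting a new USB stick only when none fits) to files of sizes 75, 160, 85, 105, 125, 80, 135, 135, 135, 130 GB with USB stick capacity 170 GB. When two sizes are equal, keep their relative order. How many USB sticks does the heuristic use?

9

Sorted descending: 160, 135, 135, 135, 130, 125, 105, 85, 80, 75.
  160 → USB stick 1 (new)  [load 160/170]
  135 → USB stick 2 (new)  [load 135/170]
  135 → USB stick 3 (new)  [load 135/170]
  135 → USB stick 4 (new)  [load 135/170]
  130 → USB stick 5 (new)  [load 130/170]
  125 → USB stick 6 (new)  [load 125/170]
  105 → USB stick 7 (new)  [load 105/170]
  85 → USB stick 8 (new)  [load 85/170]
  80 → USB stick 8  [load 165/170]
  75 → USB stick 9 (new)  [load 75/170]
9 USB sticks opened.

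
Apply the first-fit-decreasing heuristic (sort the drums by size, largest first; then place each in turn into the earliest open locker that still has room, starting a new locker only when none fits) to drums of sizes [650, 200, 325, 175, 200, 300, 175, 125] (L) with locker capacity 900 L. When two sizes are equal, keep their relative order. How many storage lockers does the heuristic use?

Sorted descending: 650, 325, 300, 200, 200, 175, 175, 125.
  650 → locker 1 (new)  [load 650/900]
  325 → locker 2 (new)  [load 325/900]
  300 → locker 2  [load 625/900]
  200 → locker 1  [load 850/900]
  200 → locker 2  [load 825/900]
  175 → locker 3 (new)  [load 175/900]
  175 → locker 3  [load 350/900]
  125 → locker 3  [load 475/900]
3 storage lockers opened.

3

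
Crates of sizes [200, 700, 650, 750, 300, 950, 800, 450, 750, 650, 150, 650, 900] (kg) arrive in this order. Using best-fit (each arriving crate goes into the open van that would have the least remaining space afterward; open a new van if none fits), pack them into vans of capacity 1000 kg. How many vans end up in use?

10

  200 → van 1 (new)  [load 200/1000]
  700 → van 1  [load 900/1000]
  650 → van 2 (new)  [load 650/1000]
  750 → van 3 (new)  [load 750/1000]
  300 → van 2  [load 950/1000]
  950 → van 4 (new)  [load 950/1000]
  800 → van 5 (new)  [load 800/1000]
  450 → van 6 (new)  [load 450/1000]
  750 → van 7 (new)  [load 750/1000]
  650 → van 8 (new)  [load 650/1000]
  150 → van 5  [load 950/1000]
  650 → van 9 (new)  [load 650/1000]
  900 → van 10 (new)  [load 900/1000]
10 vans opened.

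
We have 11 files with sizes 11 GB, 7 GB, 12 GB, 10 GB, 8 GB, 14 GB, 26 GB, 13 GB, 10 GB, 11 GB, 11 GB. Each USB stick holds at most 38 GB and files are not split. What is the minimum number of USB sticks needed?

4

Total = 26 + 14 + 13 + 12 + 11 + 11 + 11 + 10 + 10 + 8 + 7 = 133 GB.
Lower bound: ⌈133/38⌉ = 4 USB sticks.
A packing using 4 USB sticks:
  USB stick 1: 26 + 12 = 38
  USB stick 2: 14 + 13 + 11 = 38
  USB stick 3: 11 + 11 + 10 = 32
  USB stick 4: 10 + 8 + 7 = 25
This matches the lower bound, so 4 is optimal.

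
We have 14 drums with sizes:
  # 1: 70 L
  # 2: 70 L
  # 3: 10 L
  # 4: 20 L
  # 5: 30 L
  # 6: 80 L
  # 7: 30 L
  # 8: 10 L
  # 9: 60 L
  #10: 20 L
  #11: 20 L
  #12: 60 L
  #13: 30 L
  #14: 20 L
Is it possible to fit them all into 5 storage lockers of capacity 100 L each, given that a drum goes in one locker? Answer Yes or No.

No

Total = 530 L; ⌈530/100⌉ = 6.
At least 6 storage lockers are required, but only 5 are allowed.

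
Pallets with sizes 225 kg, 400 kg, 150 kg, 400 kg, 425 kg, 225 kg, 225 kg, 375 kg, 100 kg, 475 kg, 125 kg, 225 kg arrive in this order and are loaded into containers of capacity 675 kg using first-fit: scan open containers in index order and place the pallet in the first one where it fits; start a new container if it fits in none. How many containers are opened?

6

  225 → container 1 (new)  [load 225/675]
  400 → container 1  [load 625/675]
  150 → container 2 (new)  [load 150/675]
  400 → container 2  [load 550/675]
  425 → container 3 (new)  [load 425/675]
  225 → container 3  [load 650/675]
  225 → container 4 (new)  [load 225/675]
  375 → container 4  [load 600/675]
  100 → container 2  [load 650/675]
  475 → container 5 (new)  [load 475/675]
  125 → container 5  [load 600/675]
  225 → container 6 (new)  [load 225/675]
6 containers opened.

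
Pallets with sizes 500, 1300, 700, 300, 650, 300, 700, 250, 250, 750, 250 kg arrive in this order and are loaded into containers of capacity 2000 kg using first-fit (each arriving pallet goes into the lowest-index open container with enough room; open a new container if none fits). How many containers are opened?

  500 → container 1 (new)  [load 500/2000]
  1300 → container 1  [load 1800/2000]
  700 → container 2 (new)  [load 700/2000]
  300 → container 2  [load 1000/2000]
  650 → container 2  [load 1650/2000]
  300 → container 2  [load 1950/2000]
  700 → container 3 (new)  [load 700/2000]
  250 → container 3  [load 950/2000]
  250 → container 3  [load 1200/2000]
  750 → container 3  [load 1950/2000]
  250 → container 4 (new)  [load 250/2000]
4 containers opened.

4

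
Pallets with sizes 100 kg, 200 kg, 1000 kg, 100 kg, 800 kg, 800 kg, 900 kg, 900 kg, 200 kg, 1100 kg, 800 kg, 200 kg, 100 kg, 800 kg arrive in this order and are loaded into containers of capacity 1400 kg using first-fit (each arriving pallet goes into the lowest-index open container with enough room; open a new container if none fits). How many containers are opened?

8

  100 → container 1 (new)  [load 100/1400]
  200 → container 1  [load 300/1400]
  1000 → container 1  [load 1300/1400]
  100 → container 1  [load 1400/1400]
  800 → container 2 (new)  [load 800/1400]
  800 → container 3 (new)  [load 800/1400]
  900 → container 4 (new)  [load 900/1400]
  900 → container 5 (new)  [load 900/1400]
  200 → container 2  [load 1000/1400]
  1100 → container 6 (new)  [load 1100/1400]
  800 → container 7 (new)  [load 800/1400]
  200 → container 2  [load 1200/1400]
  100 → container 2  [load 1300/1400]
  800 → container 8 (new)  [load 800/1400]
8 containers opened.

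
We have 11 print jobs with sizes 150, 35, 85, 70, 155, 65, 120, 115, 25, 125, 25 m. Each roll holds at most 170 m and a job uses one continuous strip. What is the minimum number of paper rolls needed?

7

Total = 155 + 150 + 125 + 120 + 115 + 85 + 70 + 65 + 35 + 25 + 25 = 970 m.
Lower bound: ⌈970/170⌉ = 6 paper rolls.
A packing using 7 paper rolls:
  roll 1: 155 = 155
  roll 2: 150 = 150
  roll 3: 125 + 35 = 160
  roll 4: 120 + 25 + 25 = 170
  roll 5: 115 = 115
  roll 6: 85 + 70 = 155
  roll 7: 65 = 65
No arrangement into 6 paper rolls stays within capacity, so 7 is optimal.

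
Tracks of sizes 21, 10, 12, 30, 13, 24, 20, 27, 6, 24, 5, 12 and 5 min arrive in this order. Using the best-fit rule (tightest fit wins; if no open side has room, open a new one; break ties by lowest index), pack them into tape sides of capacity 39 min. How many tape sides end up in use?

  21 → side 1 (new)  [load 21/39]
  10 → side 1  [load 31/39]
  12 → side 2 (new)  [load 12/39]
  30 → side 3 (new)  [load 30/39]
  13 → side 2  [load 25/39]
  24 → side 4 (new)  [load 24/39]
  20 → side 5 (new)  [load 20/39]
  27 → side 6 (new)  [load 27/39]
  6 → side 1  [load 37/39]
  24 → side 7 (new)  [load 24/39]
  5 → side 3  [load 35/39]
  12 → side 6  [load 39/39]
  5 → side 2  [load 30/39]
7 tape sides opened.

7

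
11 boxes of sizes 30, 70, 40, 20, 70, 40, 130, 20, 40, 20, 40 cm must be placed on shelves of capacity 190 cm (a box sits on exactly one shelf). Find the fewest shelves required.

Total = 130 + 70 + 70 + 40 + 40 + 40 + 40 + 30 + 20 + 20 + 20 = 520 cm.
Lower bound: ⌈520/190⌉ = 3 shelves.
A packing using 3 shelves:
  shelf 1: 130 + 40 + 20 = 190
  shelf 2: 70 + 70 + 40 = 180
  shelf 3: 40 + 40 + 30 + 20 + 20 = 150
This matches the lower bound, so 3 is optimal.

3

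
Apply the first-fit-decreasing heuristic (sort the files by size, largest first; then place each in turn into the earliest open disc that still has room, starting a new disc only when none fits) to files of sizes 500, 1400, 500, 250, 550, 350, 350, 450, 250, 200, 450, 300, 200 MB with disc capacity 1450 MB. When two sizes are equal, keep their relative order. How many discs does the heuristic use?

Sorted descending: 1400, 550, 500, 500, 450, 450, 350, 350, 300, 250, 250, 200, 200.
  1400 → disc 1 (new)  [load 1400/1450]
  550 → disc 2 (new)  [load 550/1450]
  500 → disc 2  [load 1050/1450]
  500 → disc 3 (new)  [load 500/1450]
  450 → disc 3  [load 950/1450]
  450 → disc 3  [load 1400/1450]
  350 → disc 2  [load 1400/1450]
  350 → disc 4 (new)  [load 350/1450]
  300 → disc 4  [load 650/1450]
  250 → disc 4  [load 900/1450]
  250 → disc 4  [load 1150/1450]
  200 → disc 4  [load 1350/1450]
  200 → disc 5 (new)  [load 200/1450]
5 discs opened.

5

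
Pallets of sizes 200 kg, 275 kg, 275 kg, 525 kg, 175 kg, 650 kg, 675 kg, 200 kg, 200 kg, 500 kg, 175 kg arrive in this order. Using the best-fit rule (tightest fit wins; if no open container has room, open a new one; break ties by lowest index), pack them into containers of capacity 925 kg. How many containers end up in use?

  200 → container 1 (new)  [load 200/925]
  275 → container 1  [load 475/925]
  275 → container 1  [load 750/925]
  525 → container 2 (new)  [load 525/925]
  175 → container 1  [load 925/925]
  650 → container 3 (new)  [load 650/925]
  675 → container 4 (new)  [load 675/925]
  200 → container 4  [load 875/925]
  200 → container 3  [load 850/925]
  500 → container 5 (new)  [load 500/925]
  175 → container 2  [load 700/925]
5 containers opened.

5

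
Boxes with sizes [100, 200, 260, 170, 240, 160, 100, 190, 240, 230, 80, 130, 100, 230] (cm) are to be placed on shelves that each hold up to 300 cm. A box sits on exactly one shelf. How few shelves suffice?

Total = 260 + 240 + 240 + 230 + 230 + 200 + 190 + 170 + 160 + 130 + 100 + 100 + 100 + 80 = 2430 cm.
Lower bound: ⌈2430/300⌉ = 9 shelves.
A packing using 10 shelves:
  shelf 1: 260 = 260
  shelf 2: 240 = 240
  shelf 3: 240 = 240
  shelf 4: 230 = 230
  shelf 5: 230 = 230
  shelf 6: 200 + 100 = 300
  shelf 7: 190 + 100 = 290
  shelf 8: 170 + 130 = 300
  shelf 9: 160 + 100 = 260
  shelf 10: 80 = 80
No arrangement into 9 shelves stays within capacity, so 10 is optimal.

10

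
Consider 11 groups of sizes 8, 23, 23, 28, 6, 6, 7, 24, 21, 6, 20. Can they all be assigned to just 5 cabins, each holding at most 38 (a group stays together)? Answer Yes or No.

No

Total = 172; ⌈172/38⌉ = 5.
6 groups each exceed half the capacity and cannot share a cabin, forcing at least 6 cabins.
At least 6 cabins are required, but only 5 are allowed.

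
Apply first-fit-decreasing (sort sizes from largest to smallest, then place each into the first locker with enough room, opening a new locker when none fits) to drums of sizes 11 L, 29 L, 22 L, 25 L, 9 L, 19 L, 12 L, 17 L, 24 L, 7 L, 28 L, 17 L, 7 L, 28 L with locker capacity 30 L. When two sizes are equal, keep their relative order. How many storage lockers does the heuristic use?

Sorted descending: 29, 28, 28, 25, 24, 22, 19, 17, 17, 12, 11, 9, 7, 7.
  29 → locker 1 (new)  [load 29/30]
  28 → locker 2 (new)  [load 28/30]
  28 → locker 3 (new)  [load 28/30]
  25 → locker 4 (new)  [load 25/30]
  24 → locker 5 (new)  [load 24/30]
  22 → locker 6 (new)  [load 22/30]
  19 → locker 7 (new)  [load 19/30]
  17 → locker 8 (new)  [load 17/30]
  17 → locker 9 (new)  [load 17/30]
  12 → locker 8  [load 29/30]
  11 → locker 7  [load 30/30]
  9 → locker 9  [load 26/30]
  7 → locker 6  [load 29/30]
  7 → locker 10 (new)  [load 7/30]
10 storage lockers opened.

10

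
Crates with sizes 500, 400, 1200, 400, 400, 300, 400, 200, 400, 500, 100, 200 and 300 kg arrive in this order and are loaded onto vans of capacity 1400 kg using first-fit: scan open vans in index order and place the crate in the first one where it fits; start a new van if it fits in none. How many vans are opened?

4

  500 → van 1 (new)  [load 500/1400]
  400 → van 1  [load 900/1400]
  1200 → van 2 (new)  [load 1200/1400]
  400 → van 1  [load 1300/1400]
  400 → van 3 (new)  [load 400/1400]
  300 → van 3  [load 700/1400]
  400 → van 3  [load 1100/1400]
  200 → van 2  [load 1400/1400]
  400 → van 4 (new)  [load 400/1400]
  500 → van 4  [load 900/1400]
  100 → van 1  [load 1400/1400]
  200 → van 3  [load 1300/1400]
  300 → van 4  [load 1200/1400]
4 vans opened.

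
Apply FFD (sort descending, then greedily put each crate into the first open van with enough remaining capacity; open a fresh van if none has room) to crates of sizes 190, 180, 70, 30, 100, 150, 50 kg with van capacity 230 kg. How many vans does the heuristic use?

4

Sorted descending: 190, 180, 150, 100, 70, 50, 30.
  190 → van 1 (new)  [load 190/230]
  180 → van 2 (new)  [load 180/230]
  150 → van 3 (new)  [load 150/230]
  100 → van 4 (new)  [load 100/230]
  70 → van 3  [load 220/230]
  50 → van 2  [load 230/230]
  30 → van 1  [load 220/230]
4 vans opened.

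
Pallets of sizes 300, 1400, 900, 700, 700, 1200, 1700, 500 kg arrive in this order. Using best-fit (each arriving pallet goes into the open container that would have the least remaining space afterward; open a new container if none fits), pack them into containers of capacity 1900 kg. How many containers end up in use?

  300 → container 1 (new)  [load 300/1900]
  1400 → container 1  [load 1700/1900]
  900 → container 2 (new)  [load 900/1900]
  700 → container 2  [load 1600/1900]
  700 → container 3 (new)  [load 700/1900]
  1200 → container 3  [load 1900/1900]
  1700 → container 4 (new)  [load 1700/1900]
  500 → container 5 (new)  [load 500/1900]
5 containers opened.

5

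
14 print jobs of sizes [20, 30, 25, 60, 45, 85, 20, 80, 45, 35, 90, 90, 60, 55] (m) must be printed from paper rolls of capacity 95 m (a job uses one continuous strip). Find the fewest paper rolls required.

Total = 90 + 90 + 85 + 80 + 60 + 60 + 55 + 45 + 45 + 35 + 30 + 25 + 20 + 20 = 740 m.
Lower bound: ⌈740/95⌉ = 8 paper rolls.
A packing using 9 paper rolls:
  roll 1: 90 = 90
  roll 2: 90 = 90
  roll 3: 85 = 85
  roll 4: 80 = 80
  roll 5: 60 + 35 = 95
  roll 6: 60 + 30 = 90
  roll 7: 55 + 25 = 80
  roll 8: 45 + 45 = 90
  roll 9: 20 + 20 = 40
No arrangement into 8 paper rolls stays within capacity, so 9 is optimal.

9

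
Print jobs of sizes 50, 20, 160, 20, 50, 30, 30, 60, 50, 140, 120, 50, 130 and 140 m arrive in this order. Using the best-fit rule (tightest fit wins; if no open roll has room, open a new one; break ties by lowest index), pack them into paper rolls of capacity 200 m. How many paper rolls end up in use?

  50 → roll 1 (new)  [load 50/200]
  20 → roll 1  [load 70/200]
  160 → roll 2 (new)  [load 160/200]
  20 → roll 2  [load 180/200]
  50 → roll 1  [load 120/200]
  30 → roll 1  [load 150/200]
  30 → roll 1  [load 180/200]
  60 → roll 3 (new)  [load 60/200]
  50 → roll 3  [load 110/200]
  140 → roll 4 (new)  [load 140/200]
  120 → roll 5 (new)  [load 120/200]
  50 → roll 4  [load 190/200]
  130 → roll 6 (new)  [load 130/200]
  140 → roll 7 (new)  [load 140/200]
7 paper rolls opened.

7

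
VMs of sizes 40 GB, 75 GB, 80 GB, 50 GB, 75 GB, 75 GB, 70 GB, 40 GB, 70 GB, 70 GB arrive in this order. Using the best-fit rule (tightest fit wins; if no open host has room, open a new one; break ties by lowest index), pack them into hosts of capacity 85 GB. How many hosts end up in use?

  40 → host 1 (new)  [load 40/85]
  75 → host 2 (new)  [load 75/85]
  80 → host 3 (new)  [load 80/85]
  50 → host 4 (new)  [load 50/85]
  75 → host 5 (new)  [load 75/85]
  75 → host 6 (new)  [load 75/85]
  70 → host 7 (new)  [load 70/85]
  40 → host 1  [load 80/85]
  70 → host 8 (new)  [load 70/85]
  70 → host 9 (new)  [load 70/85]
9 hosts opened.

9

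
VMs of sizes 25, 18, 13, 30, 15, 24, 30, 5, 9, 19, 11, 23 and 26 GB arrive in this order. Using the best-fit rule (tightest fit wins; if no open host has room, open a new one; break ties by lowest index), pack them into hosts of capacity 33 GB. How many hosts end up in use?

  25 → host 1 (new)  [load 25/33]
  18 → host 2 (new)  [load 18/33]
  13 → host 2  [load 31/33]
  30 → host 3 (new)  [load 30/33]
  15 → host 4 (new)  [load 15/33]
  24 → host 5 (new)  [load 24/33]
  30 → host 6 (new)  [load 30/33]
  5 → host 1  [load 30/33]
  9 → host 5  [load 33/33]
  19 → host 7 (new)  [load 19/33]
  11 → host 7  [load 30/33]
  23 → host 8 (new)  [load 23/33]
  26 → host 9 (new)  [load 26/33]
9 hosts opened.

9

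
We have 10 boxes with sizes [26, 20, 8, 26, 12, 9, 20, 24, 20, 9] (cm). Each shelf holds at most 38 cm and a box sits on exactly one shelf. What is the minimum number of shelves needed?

Total = 26 + 26 + 24 + 20 + 20 + 20 + 12 + 9 + 9 + 8 = 174 cm.
Lower bound: ⌈174/38⌉ = 5 shelves.
Also, 6 boxes each exceed 19 cm, and no two of those can share a shelf, so at least 6 shelves are needed.
A packing using 6 shelves:
  shelf 1: 26 + 12 = 38
  shelf 2: 26 + 9 = 35
  shelf 3: 24 + 9 = 33
  shelf 4: 20 + 8 = 28
  shelf 5: 20 = 20
  shelf 6: 20 = 20
This matches the lower bound, so 6 is optimal.

6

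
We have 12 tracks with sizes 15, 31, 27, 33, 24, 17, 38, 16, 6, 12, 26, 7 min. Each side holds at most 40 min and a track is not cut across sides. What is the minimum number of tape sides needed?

Total = 38 + 33 + 31 + 27 + 26 + 24 + 17 + 16 + 15 + 12 + 7 + 6 = 252 min.
Lower bound: ⌈252/40⌉ = 7 tape sides.
A packing using 7 tape sides:
  side 1: 38 = 38
  side 2: 33 + 7 = 40
  side 3: 31 + 6 = 37
  side 4: 27 + 12 = 39
  side 5: 26 = 26
  side 6: 24 + 16 = 40
  side 7: 17 + 15 = 32
This matches the lower bound, so 7 is optimal.

7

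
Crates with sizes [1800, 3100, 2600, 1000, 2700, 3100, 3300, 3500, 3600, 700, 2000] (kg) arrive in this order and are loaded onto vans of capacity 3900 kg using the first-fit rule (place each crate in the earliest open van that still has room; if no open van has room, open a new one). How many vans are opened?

  1800 → van 1 (new)  [load 1800/3900]
  3100 → van 2 (new)  [load 3100/3900]
  2600 → van 3 (new)  [load 2600/3900]
  1000 → van 1  [load 2800/3900]
  2700 → van 4 (new)  [load 2700/3900]
  3100 → van 5 (new)  [load 3100/3900]
  3300 → van 6 (new)  [load 3300/3900]
  3500 → van 7 (new)  [load 3500/3900]
  3600 → van 8 (new)  [load 3600/3900]
  700 → van 1  [load 3500/3900]
  2000 → van 9 (new)  [load 2000/3900]
9 vans opened.

9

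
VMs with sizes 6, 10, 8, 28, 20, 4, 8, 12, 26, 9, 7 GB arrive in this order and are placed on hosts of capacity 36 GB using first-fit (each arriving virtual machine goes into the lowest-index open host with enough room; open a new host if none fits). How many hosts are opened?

4

  6 → host 1 (new)  [load 6/36]
  10 → host 1  [load 16/36]
  8 → host 1  [load 24/36]
  28 → host 2 (new)  [load 28/36]
  20 → host 3 (new)  [load 20/36]
  4 → host 1  [load 28/36]
  8 → host 1  [load 36/36]
  12 → host 3  [load 32/36]
  26 → host 4 (new)  [load 26/36]
  9 → host 4  [load 35/36]
  7 → host 2  [load 35/36]
4 hosts opened.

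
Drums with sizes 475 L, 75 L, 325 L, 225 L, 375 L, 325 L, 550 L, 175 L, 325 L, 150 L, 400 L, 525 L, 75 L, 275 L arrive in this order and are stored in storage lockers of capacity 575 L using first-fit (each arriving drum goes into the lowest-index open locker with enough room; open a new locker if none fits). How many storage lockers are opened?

9

  475 → locker 1 (new)  [load 475/575]
  75 → locker 1  [load 550/575]
  325 → locker 2 (new)  [load 325/575]
  225 → locker 2  [load 550/575]
  375 → locker 3 (new)  [load 375/575]
  325 → locker 4 (new)  [load 325/575]
  550 → locker 5 (new)  [load 550/575]
  175 → locker 3  [load 550/575]
  325 → locker 6 (new)  [load 325/575]
  150 → locker 4  [load 475/575]
  400 → locker 7 (new)  [load 400/575]
  525 → locker 8 (new)  [load 525/575]
  75 → locker 4  [load 550/575]
  275 → locker 9 (new)  [load 275/575]
9 storage lockers opened.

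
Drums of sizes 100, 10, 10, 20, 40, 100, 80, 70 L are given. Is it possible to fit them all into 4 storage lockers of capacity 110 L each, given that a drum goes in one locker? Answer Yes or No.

Yes

A valid assignment using 4 storage lockers:
  locker 1: 100 + 10 = 110
  locker 2: 100 + 10 = 110
  locker 3: 80 + 20 = 100
  locker 4: 70 + 40 = 110
Every load is within 110 L, so 4 storage lockers suffice.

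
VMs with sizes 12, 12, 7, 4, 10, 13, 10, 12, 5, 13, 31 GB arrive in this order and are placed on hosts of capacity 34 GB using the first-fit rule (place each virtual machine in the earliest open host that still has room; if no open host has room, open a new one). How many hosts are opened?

  12 → host 1 (new)  [load 12/34]
  12 → host 1  [load 24/34]
  7 → host 1  [load 31/34]
  4 → host 2 (new)  [load 4/34]
  10 → host 2  [load 14/34]
  13 → host 2  [load 27/34]
  10 → host 3 (new)  [load 10/34]
  12 → host 3  [load 22/34]
  5 → host 2  [load 32/34]
  13 → host 4 (new)  [load 13/34]
  31 → host 5 (new)  [load 31/34]
5 hosts opened.

5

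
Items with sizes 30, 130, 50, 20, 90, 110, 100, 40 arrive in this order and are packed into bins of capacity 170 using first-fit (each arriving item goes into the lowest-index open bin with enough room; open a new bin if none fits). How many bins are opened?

4

  30 → bin 1 (new)  [load 30/170]
  130 → bin 1  [load 160/170]
  50 → bin 2 (new)  [load 50/170]
  20 → bin 2  [load 70/170]
  90 → bin 2  [load 160/170]
  110 → bin 3 (new)  [load 110/170]
  100 → bin 4 (new)  [load 100/170]
  40 → bin 3  [load 150/170]
4 bins opened.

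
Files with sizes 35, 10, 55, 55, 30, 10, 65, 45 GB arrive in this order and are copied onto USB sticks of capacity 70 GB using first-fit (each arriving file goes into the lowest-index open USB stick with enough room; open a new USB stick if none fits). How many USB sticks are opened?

  35 → USB stick 1 (new)  [load 35/70]
  10 → USB stick 1  [load 45/70]
  55 → USB stick 2 (new)  [load 55/70]
  55 → USB stick 3 (new)  [load 55/70]
  30 → USB stick 4 (new)  [load 30/70]
  10 → USB stick 1  [load 55/70]
  65 → USB stick 5 (new)  [load 65/70]
  45 → USB stick 6 (new)  [load 45/70]
6 USB sticks opened.

6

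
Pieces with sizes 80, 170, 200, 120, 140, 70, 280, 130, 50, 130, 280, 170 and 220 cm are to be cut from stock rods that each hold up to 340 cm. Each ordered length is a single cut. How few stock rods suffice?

7

Total = 280 + 280 + 220 + 200 + 170 + 170 + 140 + 130 + 130 + 120 + 80 + 70 + 50 = 2040 cm.
Lower bound: ⌈2040/340⌉ = 6 stock rods.
A packing using 7 stock rods:
  stock rod 1: 280 + 50 = 330
  stock rod 2: 280 = 280
  stock rod 3: 220 + 120 = 340
  stock rod 4: 200 + 140 = 340
  stock rod 5: 170 + 170 = 340
  stock rod 6: 130 + 130 + 80 = 340
  stock rod 7: 70 = 70
No arrangement into 6 stock rods stays within capacity, so 7 is optimal.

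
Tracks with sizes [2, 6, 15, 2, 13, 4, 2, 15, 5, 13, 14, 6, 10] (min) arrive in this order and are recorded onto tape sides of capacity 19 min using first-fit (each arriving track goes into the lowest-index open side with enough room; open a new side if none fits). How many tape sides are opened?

  2 → side 1 (new)  [load 2/19]
  6 → side 1  [load 8/19]
  15 → side 2 (new)  [load 15/19]
  2 → side 1  [load 10/19]
  13 → side 3 (new)  [load 13/19]
  4 → side 1  [load 14/19]
  2 → side 1  [load 16/19]
  15 → side 4 (new)  [load 15/19]
  5 → side 3  [load 18/19]
  13 → side 5 (new)  [load 13/19]
  14 → side 6 (new)  [load 14/19]
  6 → side 5  [load 19/19]
  10 → side 7 (new)  [load 10/19]
7 tape sides opened.

7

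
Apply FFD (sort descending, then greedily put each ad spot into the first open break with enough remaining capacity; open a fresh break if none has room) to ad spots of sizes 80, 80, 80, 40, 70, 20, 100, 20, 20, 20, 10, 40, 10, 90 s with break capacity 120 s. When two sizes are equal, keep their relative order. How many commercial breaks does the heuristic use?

Sorted descending: 100, 90, 80, 80, 80, 70, 40, 40, 20, 20, 20, 20, 10, 10.
  100 → break 1 (new)  [load 100/120]
  90 → break 2 (new)  [load 90/120]
  80 → break 3 (new)  [load 80/120]
  80 → break 4 (new)  [load 80/120]
  80 → break 5 (new)  [load 80/120]
  70 → break 6 (new)  [load 70/120]
  40 → break 3  [load 120/120]
  40 → break 4  [load 120/120]
  20 → break 1  [load 120/120]
  20 → break 2  [load 110/120]
  20 → break 5  [load 100/120]
  20 → break 5  [load 120/120]
  10 → break 2  [load 120/120]
  10 → break 6  [load 80/120]
6 commercial breaks opened.

6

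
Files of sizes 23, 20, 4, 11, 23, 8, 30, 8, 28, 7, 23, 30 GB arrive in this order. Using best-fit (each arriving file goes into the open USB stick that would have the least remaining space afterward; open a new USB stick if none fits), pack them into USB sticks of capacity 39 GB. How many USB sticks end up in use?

  23 → USB stick 1 (new)  [load 23/39]
  20 → USB stick 2 (new)  [load 20/39]
  4 → USB stick 1  [load 27/39]
  11 → USB stick 1  [load 38/39]
  23 → USB stick 3 (new)  [load 23/39]
  8 → USB stick 3  [load 31/39]
  30 → USB stick 4 (new)  [load 30/39]
  8 → USB stick 3  [load 39/39]
  28 → USB stick 5 (new)  [load 28/39]
  7 → USB stick 4  [load 37/39]
  23 → USB stick 6 (new)  [load 23/39]
  30 → USB stick 7 (new)  [load 30/39]
7 USB sticks opened.

7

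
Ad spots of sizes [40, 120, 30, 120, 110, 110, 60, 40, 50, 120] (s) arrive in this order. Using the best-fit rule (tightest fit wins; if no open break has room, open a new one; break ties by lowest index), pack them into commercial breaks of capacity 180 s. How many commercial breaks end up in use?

5

  40 → break 1 (new)  [load 40/180]
  120 → break 1  [load 160/180]
  30 → break 2 (new)  [load 30/180]
  120 → break 2  [load 150/180]
  110 → break 3 (new)  [load 110/180]
  110 → break 4 (new)  [load 110/180]
  60 → break 3  [load 170/180]
  40 → break 4  [load 150/180]
  50 → break 5 (new)  [load 50/180]
  120 → break 5  [load 170/180]
5 commercial breaks opened.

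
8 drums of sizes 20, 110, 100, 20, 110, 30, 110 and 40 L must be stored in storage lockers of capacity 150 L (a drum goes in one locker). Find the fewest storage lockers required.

4

Total = 110 + 110 + 110 + 100 + 40 + 30 + 20 + 20 = 540 L.
Lower bound: ⌈540/150⌉ = 4 storage lockers.
A packing using 4 storage lockers:
  locker 1: 110 + 40 = 150
  locker 2: 110 + 30 = 140
  locker 3: 110 + 20 + 20 = 150
  locker 4: 100 = 100
This matches the lower bound, so 4 is optimal.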